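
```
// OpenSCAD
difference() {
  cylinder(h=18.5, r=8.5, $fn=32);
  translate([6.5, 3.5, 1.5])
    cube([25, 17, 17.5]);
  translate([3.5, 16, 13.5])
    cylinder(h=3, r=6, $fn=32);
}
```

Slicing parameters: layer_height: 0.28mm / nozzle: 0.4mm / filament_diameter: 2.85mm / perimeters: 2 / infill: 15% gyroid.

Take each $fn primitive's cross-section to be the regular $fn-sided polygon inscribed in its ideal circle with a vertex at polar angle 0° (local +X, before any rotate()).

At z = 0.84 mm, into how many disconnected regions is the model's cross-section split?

At z = 0.84 mm: the cylinder: section is a regular 32-gon, circumradius r=8.5; the cube at (6.5, 3.5) is absent (z outside [1.5, 19]); the cylinder at (3.5, 16) does not reach this height (z outside [13.5, 16.5]); Subtracting the remaining from the first: none of the subtracted shapes is present at this height, so the r=8.5 cylinder is unchanged — 1 connected region. The result has 1 disconnected region.

1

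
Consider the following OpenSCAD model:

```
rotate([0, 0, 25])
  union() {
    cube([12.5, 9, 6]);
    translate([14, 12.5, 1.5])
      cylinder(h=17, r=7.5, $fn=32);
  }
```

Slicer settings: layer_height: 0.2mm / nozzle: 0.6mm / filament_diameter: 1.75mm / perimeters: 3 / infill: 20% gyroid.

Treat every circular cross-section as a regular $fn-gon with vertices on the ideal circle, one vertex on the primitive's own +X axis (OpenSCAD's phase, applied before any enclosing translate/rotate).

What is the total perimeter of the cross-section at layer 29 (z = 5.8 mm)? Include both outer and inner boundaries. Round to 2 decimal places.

At z = 5.8 mm: the 12.5×9 cube contributes its full rectangle (perimeter 43.00 mm); the cylinder at (14, 12.5): section is a regular 32-gon, circumradius r=7.5 (perimeter = 2·32·7.500·sin(180°/32) = 47.05 mm); Merging all regions: the regions partially overlap (shared area 12.83 mm²), so the edge portions inside another operand are dropped and the merged outline is re-measured after clipping — boundary = 74.51 mm; (rotated 25° about Z; rotation is an isometry so areas/perimeters/island counts are preserved). Overall, the cross-section is a single solid region. Total boundary length (outer) = 74.51 mm.

74.51 mm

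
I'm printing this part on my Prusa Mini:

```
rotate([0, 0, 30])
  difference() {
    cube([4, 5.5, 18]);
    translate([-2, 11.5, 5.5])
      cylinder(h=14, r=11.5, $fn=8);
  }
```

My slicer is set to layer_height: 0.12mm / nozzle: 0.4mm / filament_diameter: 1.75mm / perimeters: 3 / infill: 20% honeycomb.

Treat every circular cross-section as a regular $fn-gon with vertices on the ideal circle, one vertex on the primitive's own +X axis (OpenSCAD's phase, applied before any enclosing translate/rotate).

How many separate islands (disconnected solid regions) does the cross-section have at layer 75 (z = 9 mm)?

1

At z = 9 mm: the 4×5.5 cube contributes its full rectangle; the r=11.5 cylinder at (-2, 11.5) gives a regular 8-gon of circumradius 11.5 (constant along its height); Taking the first minus the rest: starting from the 4×5.5 cube, the r=11.5 cylinder at (-2, 11.5) partially overlaps it — only the 15.37 mm² overlap (of its 374.06 mm²) is removed, clipping the outline — 1 connected region; (whole slice rotated 30° about Z — lengths, areas and connectivity unchanged). Overall, the cross-section is a single solid region. Island count = 1.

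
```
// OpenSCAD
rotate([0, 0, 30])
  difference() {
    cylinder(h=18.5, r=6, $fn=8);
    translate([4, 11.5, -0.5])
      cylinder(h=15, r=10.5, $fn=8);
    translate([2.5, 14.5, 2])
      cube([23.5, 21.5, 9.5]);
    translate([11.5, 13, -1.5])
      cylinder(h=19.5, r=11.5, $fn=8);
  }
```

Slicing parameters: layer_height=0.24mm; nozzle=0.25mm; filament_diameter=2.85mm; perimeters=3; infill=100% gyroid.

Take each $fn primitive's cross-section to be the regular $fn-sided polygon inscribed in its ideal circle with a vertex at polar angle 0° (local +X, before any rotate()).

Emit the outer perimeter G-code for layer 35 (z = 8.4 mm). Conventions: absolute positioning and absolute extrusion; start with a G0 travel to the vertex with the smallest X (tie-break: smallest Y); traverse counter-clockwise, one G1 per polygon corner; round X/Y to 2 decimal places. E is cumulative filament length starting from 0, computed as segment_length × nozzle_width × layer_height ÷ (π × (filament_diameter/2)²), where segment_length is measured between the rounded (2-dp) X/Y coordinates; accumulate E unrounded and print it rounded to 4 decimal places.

At z = 8.4 mm: the r=6 cylinder gives a regular 8-gon of circumradius 6 (constant along its height); the cylinder at (4, 11.5): section is a regular 8-gon, circumradius r=10.5; the cube at (2.5, 14.5) (footprint 23.5×21.5) is included at this height; the cylinder at (11.5, 13): section is a regular 8-gon, circumradius r=11.5; Taking the first minus the rest: starting from the r=6 cylinder, the r=10.5 cylinder at (4, 11.5) partially overlaps it — only the 22.54 mm² overlap (of its 311.83 mm²) is removed, clipping the outline; the 23.5×21.5 cube at (2.5, 14.5) misses the remaining region (no effect); the r=11.5 cylinder at (11.5, 13) misses the remaining region (no effect) — 1 connected region; (rotated 30° about Z; rotation is an isometry so areas/perimeters/island counts are preserved). The outline is a single polygon with 10 vertices. Extrusion per mm of travel: 0.25 × 0.24 / (π × 1.425²) = 0.009405. Accumulating E over each segment gives final E = 0.3322.

G0 X-5.80 Y1.55 Z8.40
G1 X-5.20 Y-3.00 E0.0432
G1 X-1.55 Y-5.80 E0.0864
G1 X3.00 Y-5.20 E0.1296
G1 X5.80 Y-1.55 E0.1729
G1 X5.20 Y3.00 E0.2160
G1 X3.86 Y4.03 E0.2319
G1 X2.96 Y2.87 E0.2457
G1 X-5.00 Y1.82 E0.3212
G1 X-5.37 Y2.10 E0.3256
G1 X-5.80 Y1.55 E0.3322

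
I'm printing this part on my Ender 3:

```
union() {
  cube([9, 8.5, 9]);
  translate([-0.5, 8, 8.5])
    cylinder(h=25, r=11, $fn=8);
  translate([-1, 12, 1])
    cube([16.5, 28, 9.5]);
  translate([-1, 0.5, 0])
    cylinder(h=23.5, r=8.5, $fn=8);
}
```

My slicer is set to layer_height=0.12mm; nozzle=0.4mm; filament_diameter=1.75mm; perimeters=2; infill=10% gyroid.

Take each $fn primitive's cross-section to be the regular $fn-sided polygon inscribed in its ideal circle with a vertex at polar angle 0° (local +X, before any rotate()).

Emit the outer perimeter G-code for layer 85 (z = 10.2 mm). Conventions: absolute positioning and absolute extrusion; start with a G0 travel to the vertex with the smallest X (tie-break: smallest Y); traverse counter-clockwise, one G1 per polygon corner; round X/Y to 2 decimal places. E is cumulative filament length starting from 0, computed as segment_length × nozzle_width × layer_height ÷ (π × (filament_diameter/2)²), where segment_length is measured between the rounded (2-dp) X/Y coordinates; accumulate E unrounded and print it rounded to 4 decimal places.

At z = 10.2 mm: the cube is not intersected at this z (z outside [0, 9]); the cylinder at (-0.5, 8): section is a regular 8-gon, circumradius r=11; the cube at (-1, 12) (footprint 16.5×28) is included at this height; the cylinder at (-1, 0.5): section is a regular 8-gon, circumradius r=8.5; Combining (union): the regions partially overlap (shared area 179.17 mm²), so overlapping operands fuse into one piece — 1 connected region. The outline is a single polygon with 15 vertices. Extrusion per mm of travel: 0.4 × 0.12 / (π × 0.875²) = 0.019956. Accumulating E over each segment gives final E = 2.6991.

G0 X-11.50 Y8.00 Z10.20
G1 X-8.95 Y1.84 E0.1330
G1 X-9.50 Y0.50 E0.1620
G1 X-7.01 Y-5.51 E0.2918
G1 X-1.00 Y-8.00 E0.4216
G1 X5.01 Y-5.51 E0.5514
G1 X7.50 Y0.50 E0.6812
G1 X7.45 Y0.63 E0.6840
G1 X10.50 Y8.00 E0.8432
G1 X8.84 Y12.00 E0.9296
G1 X15.50 Y12.00 E1.0625
G1 X15.50 Y40.00 E1.6213
G1 X-1.00 Y40.00 E1.9506
G1 X-1.00 Y18.79 E2.3738
G1 X-8.28 Y15.78 E2.5310
G1 X-11.50 Y8.00 E2.6991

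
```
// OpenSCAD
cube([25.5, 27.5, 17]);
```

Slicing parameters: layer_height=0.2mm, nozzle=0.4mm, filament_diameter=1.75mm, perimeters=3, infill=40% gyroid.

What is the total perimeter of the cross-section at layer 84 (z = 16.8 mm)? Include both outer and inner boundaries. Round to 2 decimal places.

At z = 16.8 mm: the cube (footprint 25.5×27.5) is included at this height (perimeter 106.00 mm). Overall, the cross-section is a single solid region. Total boundary length (outer) = 106.00 mm.

106.00 mm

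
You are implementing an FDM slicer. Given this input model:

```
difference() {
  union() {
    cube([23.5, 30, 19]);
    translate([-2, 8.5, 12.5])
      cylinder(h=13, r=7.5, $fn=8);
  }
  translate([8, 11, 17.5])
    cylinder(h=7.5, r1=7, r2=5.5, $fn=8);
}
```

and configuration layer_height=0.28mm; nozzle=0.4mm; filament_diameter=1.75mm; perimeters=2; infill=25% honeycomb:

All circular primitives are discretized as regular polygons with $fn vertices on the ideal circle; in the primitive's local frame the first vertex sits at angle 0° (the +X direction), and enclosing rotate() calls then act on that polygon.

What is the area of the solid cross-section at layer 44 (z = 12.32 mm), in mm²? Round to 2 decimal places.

705.00 mm²

At z = 12.32 mm: the 23.5×30 cube contributes its full rectangle (area 705.00 mm²); the cylinder at (-2, 8.5) is absent (z outside [12.5, 25.5]); Merging all regions: only the 23.5×30 cube is present, so the union is just that shape — area = 705.00 mm²; the cone at (8, 11) is not intersected at this z (z outside [17.5, 25]); Taking the first minus the rest: none of the subtracted shapes is present at this height, so the result so far is unchanged — area = 705.00 mm². Overall, the cross-section is a single solid region. Net area = 705.00 mm².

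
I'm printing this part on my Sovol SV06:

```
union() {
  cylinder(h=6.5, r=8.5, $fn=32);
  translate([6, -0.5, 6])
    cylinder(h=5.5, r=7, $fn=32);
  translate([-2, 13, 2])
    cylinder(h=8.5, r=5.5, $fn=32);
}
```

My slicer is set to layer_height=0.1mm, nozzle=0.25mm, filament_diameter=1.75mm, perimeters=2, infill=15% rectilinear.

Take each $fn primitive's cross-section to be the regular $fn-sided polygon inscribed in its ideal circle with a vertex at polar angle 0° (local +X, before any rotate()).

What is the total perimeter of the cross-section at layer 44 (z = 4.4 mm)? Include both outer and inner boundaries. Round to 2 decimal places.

At z = 4.4 mm: the cylinder: section is a regular 32-gon, circumradius r=8.5 (perimeter = 2·32·8.500·sin(180°/32) = 53.32 mm); the cylinder at (6, -0.5) does not reach this height (z outside [6, 11.5]); the r=5.5 cylinder at (-2, 13) contributes a regular 32-gon of circumradius 5.5 (perimeter = 2·32·5.500·sin(180°/32) = 34.50 mm); Merging all regions: the regions partially overlap (shared area 2.45 mm²), so the edge portions inside another operand are dropped and the merged outline is re-measured after clipping — boundary = 78.53 mm. Overall, the cross-section is a single solid region. Total boundary length (outer) = 78.53 mm.

78.53 mm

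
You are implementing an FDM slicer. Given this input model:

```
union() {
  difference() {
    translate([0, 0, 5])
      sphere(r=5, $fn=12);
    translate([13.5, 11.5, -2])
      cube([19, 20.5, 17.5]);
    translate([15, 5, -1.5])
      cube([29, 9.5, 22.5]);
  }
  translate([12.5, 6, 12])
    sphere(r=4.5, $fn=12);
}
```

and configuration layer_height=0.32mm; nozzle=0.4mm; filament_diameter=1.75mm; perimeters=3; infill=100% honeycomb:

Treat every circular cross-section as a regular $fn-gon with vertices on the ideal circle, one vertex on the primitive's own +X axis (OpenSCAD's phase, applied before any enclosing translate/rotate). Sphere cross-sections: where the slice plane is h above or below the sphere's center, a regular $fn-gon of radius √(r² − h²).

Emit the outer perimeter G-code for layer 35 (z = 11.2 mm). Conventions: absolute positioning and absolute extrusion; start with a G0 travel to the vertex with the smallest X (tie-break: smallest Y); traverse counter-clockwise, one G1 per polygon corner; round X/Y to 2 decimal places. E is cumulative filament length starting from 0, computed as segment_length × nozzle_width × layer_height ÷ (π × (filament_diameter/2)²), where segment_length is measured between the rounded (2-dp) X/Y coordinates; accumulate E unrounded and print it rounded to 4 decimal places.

G0 X8.07 Y6.00 Z11.20
G1 X8.66 Y3.79 E0.1217
G1 X10.29 Y2.16 E0.2444
G1 X12.50 Y1.57 E0.3661
G1 X14.71 Y2.16 E0.4879
G1 X16.34 Y3.79 E0.6105
G1 X16.93 Y6.00 E0.7323
G1 X16.34 Y8.21 E0.8540
G1 X14.71 Y9.84 E0.9767
G1 X12.50 Y10.43 E1.0984
G1 X10.29 Y9.84 E1.2201
G1 X8.66 Y8.21 E1.3428
G1 X8.07 Y6.00 E1.4645

At z = 11.2 mm: the sphere is absent (|z−center|=6.200 > r=5); the 19×20.5 cube at (13.5, 11.5) contributes its full rectangle; the cube at (15, 5) is present — its section is the full 29×9.5 rectangle; After the difference (first − rest): the first operand is absent here, so nothing remains; the r=4.5 sphere at (12.5, 6) slices to a regular 12-gon of circumradius 4.428 (√(r²−h²) with h=0.8 from center); Combining (union): only the r=4.5 sphere at (12.5, 6) is present, so the union is just that shape — 1 connected region. The outline is a single polygon with 12 vertices. Extrusion per mm of travel: 0.4 × 0.32 / (π × 0.875²) = 0.053216. Accumulating E over each segment gives final E = 1.4645.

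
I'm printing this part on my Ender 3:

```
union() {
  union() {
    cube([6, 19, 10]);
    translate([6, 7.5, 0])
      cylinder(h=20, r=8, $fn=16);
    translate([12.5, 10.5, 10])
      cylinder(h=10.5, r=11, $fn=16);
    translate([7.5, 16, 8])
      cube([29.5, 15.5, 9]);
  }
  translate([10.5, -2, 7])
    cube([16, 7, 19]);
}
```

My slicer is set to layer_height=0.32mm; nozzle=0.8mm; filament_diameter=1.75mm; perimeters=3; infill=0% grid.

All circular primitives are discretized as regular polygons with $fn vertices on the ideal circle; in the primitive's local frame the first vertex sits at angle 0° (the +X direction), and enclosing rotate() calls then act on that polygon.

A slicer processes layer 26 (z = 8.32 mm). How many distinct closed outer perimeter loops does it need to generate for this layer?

2

At z = 8.32 mm: the cube (footprint 6×19) is included at this height; the r=8 cylinder at (6, 7.5) contributes a regular 16-gon of circumradius 8; the cylinder at (12.5, 10.5) is not intersected at this z (z outside [10, 20.5]); the cube at (7.5, 16) is present — its section is the full 29.5×15.5 rectangle; Combining (union): the regions partially overlap (shared area 84.06 mm²), so overlapping operands fuse into one piece — 2 connected regions; the 16×7 cube at (10.5, -2) contributes its full rectangle; Taking the union: the regions partially overlap (shared area 7.35 mm²), so overlapping operands fuse into one piece — 2 connected regions. The result has 2 disconnected regions.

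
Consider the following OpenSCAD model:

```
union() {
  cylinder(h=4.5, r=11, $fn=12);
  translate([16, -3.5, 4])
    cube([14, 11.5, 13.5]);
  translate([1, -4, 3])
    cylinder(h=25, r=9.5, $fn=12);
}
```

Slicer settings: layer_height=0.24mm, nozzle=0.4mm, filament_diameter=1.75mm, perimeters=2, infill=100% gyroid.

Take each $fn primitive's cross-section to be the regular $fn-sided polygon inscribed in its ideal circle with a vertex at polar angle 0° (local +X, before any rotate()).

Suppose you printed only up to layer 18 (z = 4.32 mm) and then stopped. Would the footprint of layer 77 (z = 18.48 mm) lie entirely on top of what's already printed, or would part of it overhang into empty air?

Compare the two slices. At z = 4.32: the r=11 cylinder gives a regular 12-gon of circumradius 11 (constant along its height) (area = (12/2)·11.000²·sin(360°/12) = 363.00 mm²); the cube at (16, -3.5) is present — its section is the full 14×11.5 rectangle (area 161.00 mm²); the r=9.5 cylinder at (1, -4) gives a regular 12-gon of circumradius 9.5 (constant along its height) (area = (12/2)·9.500²·sin(360°/12) = 270.75 mm²); Merging all regions: the regions partially overlap — summed areas 794.75 mm² minus the doubly-counted overlap 229.32 mm² gives 565.43 mm² — area = 565.43 mm². At z = 18.48: the cylinder is absent (z outside [0, 4.5]); the cube at (16, -3.5) is not intersected at this z (z outside [4, 17.5]); the r=9.5 cylinder at (1, -4) gives a regular 12-gon of circumradius 9.5 (constant along its height) (area = (12/2)·9.500²·sin(360°/12) = 270.75 mm²); Taking the union: only the r=9.5 cylinder at (1, -4) is present, so the union is just that shape — area = 270.75 mm². Checking containment: the cross-section at z = 18.48 is a subset of the cross-section at z = 4.32.

entirely on top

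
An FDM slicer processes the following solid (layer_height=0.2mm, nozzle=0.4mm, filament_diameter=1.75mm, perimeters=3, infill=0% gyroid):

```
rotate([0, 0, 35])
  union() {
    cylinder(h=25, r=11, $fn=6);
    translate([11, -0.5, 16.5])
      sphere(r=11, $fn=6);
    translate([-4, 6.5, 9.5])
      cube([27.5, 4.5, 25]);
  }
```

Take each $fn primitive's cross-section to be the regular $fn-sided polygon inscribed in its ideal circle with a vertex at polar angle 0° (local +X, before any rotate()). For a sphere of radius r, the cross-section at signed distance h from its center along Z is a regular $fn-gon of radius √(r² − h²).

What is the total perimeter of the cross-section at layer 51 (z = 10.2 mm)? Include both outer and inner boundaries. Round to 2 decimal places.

At z = 10.2 mm: the cylinder: section is a regular 6-gon, circumradius r=11 (perimeter = 2·6·11.000·sin(180°/6) = 66.00 mm); the r=11 sphere at (11, -0.5) slices to a regular 6-gon of circumradius 9.017 (√(r²−h²) with h=6.3 from center) (perimeter = 2·6·9.017·sin(180°/6) = 54.10 mm); the 27.5×4.5 cube at (-4, 6.5) contributes its full rectangle (perimeter 64.00 mm); Merging all regions: the regions partially overlap (shared area 108.76 mm²), so the edge portions inside another operand are dropped and the merged outline is re-measured after clipping — boundary = 103.60 mm; (whole slice rotated 35° about Z — lengths, areas and connectivity unchanged). Overall, the cross-section is a single solid region. Total boundary length (outer) = 103.60 mm.

103.60 mm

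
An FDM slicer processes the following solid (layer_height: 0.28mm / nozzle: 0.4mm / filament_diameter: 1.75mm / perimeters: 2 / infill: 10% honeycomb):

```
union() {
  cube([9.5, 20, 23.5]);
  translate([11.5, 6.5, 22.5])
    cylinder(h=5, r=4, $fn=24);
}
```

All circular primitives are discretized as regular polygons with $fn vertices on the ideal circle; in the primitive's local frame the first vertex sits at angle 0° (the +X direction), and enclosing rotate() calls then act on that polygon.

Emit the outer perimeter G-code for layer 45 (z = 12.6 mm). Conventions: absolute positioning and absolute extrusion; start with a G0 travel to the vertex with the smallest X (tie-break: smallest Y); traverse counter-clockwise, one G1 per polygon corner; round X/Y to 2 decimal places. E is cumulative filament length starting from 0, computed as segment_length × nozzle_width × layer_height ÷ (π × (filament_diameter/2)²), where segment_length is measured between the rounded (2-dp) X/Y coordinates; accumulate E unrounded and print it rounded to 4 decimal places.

At z = 12.6 mm: the cube is present — its section is the full 9.5×20 rectangle; the cylinder at (11.5, 6.5) does not reach this height (z outside [22.5, 27.5]); Merging all regions: only the 9.5×20 cube is present, so the union is just that shape — 1 connected region. The outline is a single polygon with 4 vertices. Extrusion per mm of travel: 0.4 × 0.28 / (π × 0.875²) = 0.046564. Accumulating E over each segment gives final E = 2.7473.

G0 X0.00 Y0.00 Z12.60
G1 X9.50 Y0.00 E0.4424
G1 X9.50 Y20.00 E1.3736
G1 X0.00 Y20.00 E1.8160
G1 X0.00 Y0.00 E2.7473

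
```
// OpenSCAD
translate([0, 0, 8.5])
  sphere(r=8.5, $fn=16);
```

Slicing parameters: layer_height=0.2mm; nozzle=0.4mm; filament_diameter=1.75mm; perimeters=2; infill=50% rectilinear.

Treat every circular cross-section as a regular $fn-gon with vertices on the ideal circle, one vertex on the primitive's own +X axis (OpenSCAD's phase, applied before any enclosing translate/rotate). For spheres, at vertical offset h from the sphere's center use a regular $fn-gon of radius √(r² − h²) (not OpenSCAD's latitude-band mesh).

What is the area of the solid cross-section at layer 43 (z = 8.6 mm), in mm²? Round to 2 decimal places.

221.16 mm²

At z = 8.6 mm: the r=8.5 sphere slices to a regular 16-gon of circumradius 8.499 (√(r²−h²) with h=0.1 from center) (area = (16/2)·8.499²·sin(360°/16) = 221.16 mm²). Overall, the cross-section is a single solid region. Net area = 221.16 mm².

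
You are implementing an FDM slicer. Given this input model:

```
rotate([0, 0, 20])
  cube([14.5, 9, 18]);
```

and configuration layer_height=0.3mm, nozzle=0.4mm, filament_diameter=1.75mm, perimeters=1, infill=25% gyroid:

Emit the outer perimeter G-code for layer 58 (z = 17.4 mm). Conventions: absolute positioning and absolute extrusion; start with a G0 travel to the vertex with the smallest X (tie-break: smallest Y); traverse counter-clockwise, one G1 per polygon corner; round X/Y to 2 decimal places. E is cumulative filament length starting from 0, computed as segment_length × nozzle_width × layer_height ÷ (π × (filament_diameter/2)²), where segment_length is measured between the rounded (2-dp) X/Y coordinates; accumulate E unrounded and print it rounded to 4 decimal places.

G0 X-3.08 Y8.46 Z17.40
G1 X0.00 Y0.00 E0.4492
G1 X13.63 Y4.96 E1.1728
G1 X10.55 Y13.42 E1.6220
G1 X-3.08 Y8.46 E2.3456

At z = 17.4 mm: the cube is present — its section is the full 14.5×9 rectangle; (rotated 20° about Z; rotation is an isometry so areas/perimeters/island counts are preserved). The outline is a single polygon with 4 vertices. Extrusion per mm of travel: 0.4 × 0.3 / (π × 0.875²) = 0.049890. Accumulating E over each segment gives final E = 2.3456.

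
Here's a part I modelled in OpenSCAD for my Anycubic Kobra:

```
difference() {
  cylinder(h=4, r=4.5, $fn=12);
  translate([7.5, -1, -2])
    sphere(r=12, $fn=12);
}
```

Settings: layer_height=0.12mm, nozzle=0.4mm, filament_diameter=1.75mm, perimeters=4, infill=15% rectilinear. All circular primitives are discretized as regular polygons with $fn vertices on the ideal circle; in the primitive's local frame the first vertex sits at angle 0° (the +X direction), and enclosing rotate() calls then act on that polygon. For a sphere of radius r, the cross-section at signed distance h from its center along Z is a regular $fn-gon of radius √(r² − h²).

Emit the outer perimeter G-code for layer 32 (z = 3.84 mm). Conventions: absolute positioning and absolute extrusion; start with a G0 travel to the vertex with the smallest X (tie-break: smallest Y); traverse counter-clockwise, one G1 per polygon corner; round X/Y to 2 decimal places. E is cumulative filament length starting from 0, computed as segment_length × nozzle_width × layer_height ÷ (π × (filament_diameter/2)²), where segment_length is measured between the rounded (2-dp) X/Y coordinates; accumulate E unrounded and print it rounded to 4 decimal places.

G0 X-4.50 Y0.00 Z3.84
G1 X-3.90 Y-2.25 E0.0465
G1 X-2.25 Y-3.90 E0.0930
G1 X-2.20 Y-3.91 E0.0941
G1 X-2.98 Y-1.00 E0.1542
G1 X-1.63 Y4.06 E0.2587
G1 X-2.25 Y3.90 E0.2715
G1 X-3.90 Y2.25 E0.3180
G1 X-4.50 Y0.00 E0.3645

At z = 3.84 mm: the r=4.5 cylinder gives a regular 12-gon of circumradius 4.5 (constant along its height); the sphere at (7.5, -1): section is a regular 12-gon, circumradius = √(r²−h²) = √(12²−5.84²) = 10.483; Taking the first minus the rest: starting from the r=4.5 cylinder, the r=12 sphere at (7.5, -1) partially overlaps it — only the 50.60 mm² overlap (of its 329.68 mm²) is removed, clipping the outline — 1 connected region. The outline is a single polygon with 8 vertices. Extrusion per mm of travel: 0.4 × 0.12 / (π × 0.875²) = 0.019956. Accumulating E over each segment gives final E = 0.3645.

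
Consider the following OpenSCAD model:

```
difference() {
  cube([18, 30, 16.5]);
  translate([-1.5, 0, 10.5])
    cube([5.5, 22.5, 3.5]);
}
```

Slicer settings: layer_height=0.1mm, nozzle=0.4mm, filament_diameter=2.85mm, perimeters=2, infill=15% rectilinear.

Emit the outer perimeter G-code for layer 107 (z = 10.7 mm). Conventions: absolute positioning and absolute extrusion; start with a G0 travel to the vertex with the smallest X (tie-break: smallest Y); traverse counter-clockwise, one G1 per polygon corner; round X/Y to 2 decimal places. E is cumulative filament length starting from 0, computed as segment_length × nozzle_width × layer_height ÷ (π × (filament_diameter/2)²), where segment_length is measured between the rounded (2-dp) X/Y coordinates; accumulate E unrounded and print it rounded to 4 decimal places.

At z = 10.7 mm: the 18×30 cube contributes its full rectangle; the 5.5×22.5 cube at (-1.5, 0) contributes its full rectangle; After the difference (first − rest): starting from the 18×30 cube, the 5.5×22.5 cube at (-1.5, 0) partially overlaps it — only the 90.00 mm² overlap (of its 123.75 mm²) is removed, clipping the outline — 1 connected region. The outline is a single polygon with 6 vertices. Extrusion per mm of travel: 0.4 × 0.1 / (π × 1.425²) = 0.006270. Accumulating E over each segment gives final E = 0.6019.

G0 X0.00 Y22.50 Z10.70
G1 X4.00 Y22.50 E0.0251
G1 X4.00 Y0.00 E0.1662
G1 X18.00 Y0.00 E0.2539
G1 X18.00 Y30.00 E0.4420
G1 X0.00 Y30.00 E0.5549
G1 X0.00 Y22.50 E0.6019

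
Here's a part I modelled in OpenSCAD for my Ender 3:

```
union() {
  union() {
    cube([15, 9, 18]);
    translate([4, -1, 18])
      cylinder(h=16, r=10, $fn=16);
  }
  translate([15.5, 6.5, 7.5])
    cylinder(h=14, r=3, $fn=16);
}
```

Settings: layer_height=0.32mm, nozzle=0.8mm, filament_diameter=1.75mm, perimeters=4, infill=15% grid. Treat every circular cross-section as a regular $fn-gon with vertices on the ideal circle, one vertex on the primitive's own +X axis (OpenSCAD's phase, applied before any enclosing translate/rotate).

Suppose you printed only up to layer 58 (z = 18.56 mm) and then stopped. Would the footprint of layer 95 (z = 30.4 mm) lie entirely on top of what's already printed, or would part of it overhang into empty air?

entirely on top

Compare the two slices. At z = 18.56: the cube is absent (z outside [0, 18]); the r=10 cylinder at (4, -1) gives a regular 16-gon of circumradius 10 (constant along its height) (area = (16/2)·10.000²·sin(360°/16) = 306.15 mm²); Combining (union): only the r=10 cylinder at (4, -1) is present, so the union is just that shape — area = 306.15 mm²; the cylinder at (15.5, 6.5): section is a regular 16-gon, circumradius r=3 (area = (16/2)·3.000²·sin(360°/16) = 27.55 mm²); Combining (union): the 2 present regions are separate (no shared area or edge), so areas and boundary lengths simply add and each stays a separate island — area = 333.70 mm². At z = 30.4: the cube is absent (z outside [0, 18]); the r=10 cylinder at (4, -1) contributes a regular 16-gon of circumradius 10 (area = (16/2)·10.000²·sin(360°/16) = 306.15 mm²); Taking the union: only the r=10 cylinder at (4, -1) is present, so the union is just that shape — area = 306.15 mm²; the cylinder at (15.5, 6.5) is absent (z outside [7.5, 21.5]); Combining (union): only the result so far is present, so the union is just that shape — area = 306.15 mm². Checking containment: the cross-section at z = 30.4 is a subset of the cross-section at z = 18.56.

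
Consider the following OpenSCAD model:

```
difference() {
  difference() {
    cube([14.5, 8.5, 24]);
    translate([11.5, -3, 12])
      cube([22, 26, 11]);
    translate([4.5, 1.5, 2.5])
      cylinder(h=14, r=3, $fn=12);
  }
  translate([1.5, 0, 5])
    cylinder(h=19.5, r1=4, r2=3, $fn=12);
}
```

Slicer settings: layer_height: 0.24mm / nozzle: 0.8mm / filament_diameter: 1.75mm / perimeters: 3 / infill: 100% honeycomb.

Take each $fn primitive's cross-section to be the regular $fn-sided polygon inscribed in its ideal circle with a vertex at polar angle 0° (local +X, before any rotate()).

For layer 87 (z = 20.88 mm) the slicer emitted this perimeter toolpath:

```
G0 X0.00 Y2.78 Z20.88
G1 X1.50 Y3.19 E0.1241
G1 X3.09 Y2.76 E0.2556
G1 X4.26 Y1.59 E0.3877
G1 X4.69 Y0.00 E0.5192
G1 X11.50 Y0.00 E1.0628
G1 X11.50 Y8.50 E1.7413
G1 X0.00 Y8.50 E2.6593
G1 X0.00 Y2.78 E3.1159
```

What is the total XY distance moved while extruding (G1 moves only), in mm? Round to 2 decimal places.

Sum the Euclidean lengths of each G1 segment: total = 39.03 mm.

39.03 mm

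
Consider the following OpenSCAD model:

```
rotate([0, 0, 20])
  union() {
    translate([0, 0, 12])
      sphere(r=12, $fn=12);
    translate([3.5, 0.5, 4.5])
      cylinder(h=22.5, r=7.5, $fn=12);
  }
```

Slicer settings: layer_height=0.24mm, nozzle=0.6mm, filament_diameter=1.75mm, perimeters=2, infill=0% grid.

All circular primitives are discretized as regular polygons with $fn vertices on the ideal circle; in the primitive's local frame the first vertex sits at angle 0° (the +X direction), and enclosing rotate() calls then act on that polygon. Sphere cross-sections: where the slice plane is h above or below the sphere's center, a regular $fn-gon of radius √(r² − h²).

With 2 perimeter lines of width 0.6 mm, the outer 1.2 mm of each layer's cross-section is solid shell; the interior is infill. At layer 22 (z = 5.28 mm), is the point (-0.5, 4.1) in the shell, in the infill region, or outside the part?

At z = 5.28 mm: the r=12 sphere contributes a regular 12-gon of circumradius √(12²−6.72²) = 9.942; the r=7.5 cylinder at (3.5, 0.5) gives a regular 12-gon of circumradius 7.5 (constant along its height); Merging all regions: the regions partially overlap (shared area 158.07 mm²), so overlapping operands fuse into one piece — 1 connected region; (whole slice rotated 20° about Z — lengths, areas and connectivity unchanged). Overall, the cross-section is a single solid region. Undo the 20° rotation: the query point maps to (0.932, 4.024) in the un-rotated model frame. The nearest boundary edge runs (0.00, 9.94)→(4.97, 8.61); distance from the point to it = 5.48 mm. The point is inside the cross-section and 5.48 mm from the nearest boundary — more than the 1.2 mm shell width (2 × 0.6), so it's in the infill interior.

infill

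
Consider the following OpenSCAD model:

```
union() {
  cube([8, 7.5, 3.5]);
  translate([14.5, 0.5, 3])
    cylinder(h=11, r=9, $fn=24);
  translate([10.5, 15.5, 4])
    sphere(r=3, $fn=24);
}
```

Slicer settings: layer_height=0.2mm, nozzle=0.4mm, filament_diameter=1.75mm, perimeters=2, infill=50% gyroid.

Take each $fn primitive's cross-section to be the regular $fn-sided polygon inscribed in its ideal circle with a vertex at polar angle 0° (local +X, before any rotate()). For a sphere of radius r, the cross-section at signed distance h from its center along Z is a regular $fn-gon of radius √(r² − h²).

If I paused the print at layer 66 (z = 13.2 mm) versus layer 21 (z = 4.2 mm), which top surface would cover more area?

Layer 66 (z = 13.2): the cube does not reach this height (z outside [0, 3.5]); the r=9 cylinder at (14.5, 0.5) gives a regular 24-gon of circumradius 9 (constant along its height) (area = (24/2)·9.000²·sin(360°/24) = 251.57 mm²); the sphere at (10.5, 15.5) is not intersected at this z (|z−center|=9.200 > r=3); Combining (union): only the r=9 cylinder at (14.5, 0.5) is present, so the union is just that shape — area = 251.57 mm². So its area = 251.57 mm². Layer 21 (z = 4.2): the cube is not intersected at this z (z outside [0, 3.5]); the r=9 cylinder at (14.5, 0.5) gives a regular 24-gon of circumradius 9 (constant along its height) (area = (24/2)·9.000²·sin(360°/24) = 251.57 mm²); the r=3 sphere at (10.5, 15.5) contributes a regular 24-gon of circumradius √(3²−0.2²) = 2.993 (area = (24/2)·2.993²·sin(360°/24) = 27.83 mm²); Combining (union): the 2 present regions are separate (no shared area or edge), so areas and boundary lengths simply add and each stays a separate island — area = 279.40 mm². So its area = 279.40 mm². Layer 21 is larger (279.40 vs 251.57 mm²).

layer 21 (z = 4.2 mm)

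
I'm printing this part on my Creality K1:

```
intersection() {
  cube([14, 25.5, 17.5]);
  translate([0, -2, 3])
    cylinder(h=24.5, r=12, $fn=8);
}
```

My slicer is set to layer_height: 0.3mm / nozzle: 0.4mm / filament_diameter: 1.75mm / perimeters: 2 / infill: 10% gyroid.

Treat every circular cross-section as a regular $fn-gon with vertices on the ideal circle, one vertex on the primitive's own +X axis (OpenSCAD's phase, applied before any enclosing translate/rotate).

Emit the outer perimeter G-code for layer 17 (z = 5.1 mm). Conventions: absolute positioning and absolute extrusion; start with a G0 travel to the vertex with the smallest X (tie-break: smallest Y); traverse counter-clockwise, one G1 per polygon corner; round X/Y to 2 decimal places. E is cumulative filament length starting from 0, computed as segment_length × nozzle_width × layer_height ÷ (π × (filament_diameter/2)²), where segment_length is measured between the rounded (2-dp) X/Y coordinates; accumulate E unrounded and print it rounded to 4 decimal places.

At z = 5.1 mm: the cube (footprint 14×25.5) is included at this height; the cylinder at (0, -2): section is a regular 8-gon, circumradius r=12; After intersecting: the r=12 cylinder at (0, -2) partially overlaps the 14×25.5 cube; clipping to the common part keeps 78.65 mm² — 1 connected region. The outline is a single polygon with 4 vertices. Extrusion per mm of travel: 0.4 × 0.3 / (π × 0.875²) = 0.049890. Accumulating E over each segment gives final E = 1.8648.

G0 X0.00 Y0.00 Z5.10
G1 X11.17 Y0.00 E0.5573
G1 X8.49 Y6.49 E0.9076
G1 X0.00 Y10.00 E1.3659
G1 X0.00 Y0.00 E1.8648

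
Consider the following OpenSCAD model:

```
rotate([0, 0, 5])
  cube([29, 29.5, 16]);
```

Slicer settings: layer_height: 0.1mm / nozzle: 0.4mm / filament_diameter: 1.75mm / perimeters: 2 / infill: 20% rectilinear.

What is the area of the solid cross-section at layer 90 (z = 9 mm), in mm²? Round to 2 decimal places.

855.50 mm²

At z = 9 mm: the cube (footprint 29×29.5) is included at this height (area 855.50 mm²); (rotated 5° about Z; rotation is an isometry so areas/perimeters/island counts are preserved). Overall, the cross-section is a single solid region. Net area = 855.50 mm².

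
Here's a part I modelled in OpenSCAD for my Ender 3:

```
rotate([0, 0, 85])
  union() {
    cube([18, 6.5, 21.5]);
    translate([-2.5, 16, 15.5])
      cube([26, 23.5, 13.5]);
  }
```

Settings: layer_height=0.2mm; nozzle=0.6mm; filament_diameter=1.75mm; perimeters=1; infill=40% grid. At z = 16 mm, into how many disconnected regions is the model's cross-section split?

At z = 16 mm: the 18×6.5 cube contributes its full rectangle; the 26×23.5 cube at (-2.5, 16) contributes its full rectangle; Taking the union: the 2 present regions are separate (no shared area or edge), so areas and boundary lengths simply add and each stays a separate island — 2 connected regions; (whole slice rotated 85° about Z — lengths, areas and connectivity unchanged). The result has 2 disconnected regions.

2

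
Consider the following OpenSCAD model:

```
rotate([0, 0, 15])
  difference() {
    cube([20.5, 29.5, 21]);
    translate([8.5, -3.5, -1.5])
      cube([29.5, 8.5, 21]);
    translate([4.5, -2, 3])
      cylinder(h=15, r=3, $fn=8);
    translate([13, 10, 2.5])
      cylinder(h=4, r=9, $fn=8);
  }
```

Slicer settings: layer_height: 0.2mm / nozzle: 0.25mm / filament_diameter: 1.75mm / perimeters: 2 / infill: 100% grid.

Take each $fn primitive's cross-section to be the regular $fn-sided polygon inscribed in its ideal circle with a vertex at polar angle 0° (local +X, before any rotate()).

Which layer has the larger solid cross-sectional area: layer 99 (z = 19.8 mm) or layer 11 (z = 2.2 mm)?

layer 99 (z = 19.8 mm)

Layer 99 (z = 19.8): the cube (footprint 20.5×29.5) is included at this height (area 604.75 mm²); the cube at (8.5, -3.5) is not intersected at this z (z outside [-1.5, 19.5]); the cylinder at (4.5, -2) is not intersected at this z (z outside [3, 18]); the cylinder at (13, 10) does not reach this height (z outside [2.5, 6.5]); After the difference (first − rest): none of the subtracted shapes is present at this height, so the 20.5×29.5 cube is unchanged — area = 604.75 mm²; (rotated 15° about Z; rotation is an isometry so areas/perimeters/island counts are preserved). So its area = 604.75 mm². Layer 11 (z = 2.2): the cube is present — its section is the full 20.5×29.5 rectangle (area 604.75 mm²); the cube at (8.5, -3.5) is present — its section is the full 29.5×8.5 rectangle (area 250.75 mm²); the cylinder at (4.5, -2) is absent (z outside [3, 18]); the cylinder at (13, 10) is not intersected at this z (z outside [2.5, 6.5]); Subtracting the remaining from the first: starting from the 20.5×29.5 cube (604.75 mm²), the 29.5×8.5 cube at (8.5, -3.5) partially overlaps it — only the 60.00 mm² overlap (of its 250.75 mm²) is removed, clipping the outline — area = 544.75 mm²; (whole slice rotated 15° about Z — lengths, areas and connectivity unchanged). So its area = 544.75 mm². Layer 99 is larger (604.75 vs 544.75 mm²).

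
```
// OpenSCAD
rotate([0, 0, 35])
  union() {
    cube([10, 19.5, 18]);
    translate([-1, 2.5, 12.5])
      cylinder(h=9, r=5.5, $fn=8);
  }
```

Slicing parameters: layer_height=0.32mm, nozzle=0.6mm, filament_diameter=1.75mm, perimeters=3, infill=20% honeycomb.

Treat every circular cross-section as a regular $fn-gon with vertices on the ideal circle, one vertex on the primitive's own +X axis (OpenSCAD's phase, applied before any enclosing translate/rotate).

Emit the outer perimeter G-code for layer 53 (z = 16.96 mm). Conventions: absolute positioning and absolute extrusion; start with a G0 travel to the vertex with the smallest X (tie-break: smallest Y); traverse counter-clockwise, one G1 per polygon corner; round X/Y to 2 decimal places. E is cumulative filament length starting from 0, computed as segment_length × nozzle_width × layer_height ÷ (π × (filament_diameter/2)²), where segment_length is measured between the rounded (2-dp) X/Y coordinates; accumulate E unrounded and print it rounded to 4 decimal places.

At z = 16.96 mm: the cube is present — its section is the full 10×19.5 rectangle; the cylinder at (-1, 2.5): section is a regular 8-gon, circumradius r=5.5; Merging all regions: the regions partially overlap (shared area 26.05 mm²), so overlapping operands fuse into one piece — 1 connected region; (whole slice rotated 35° about Z — lengths, areas and connectivity unchanged). The outline is a single polygon with 11 vertices. Extrusion per mm of travel: 0.6 × 0.32 / (π × 0.875²) = 0.079824. Accumulating E over each segment gives final E = 5.7134.

G0 X-11.18 Y15.97 Z16.96
G1 X-4.35 Y6.21 E0.9509
G1 X-5.41 Y5.98 E1.0375
G1 X-7.67 Y2.43 E1.3734
G1 X-6.76 Y-1.68 E1.7094
G1 X-3.21 Y-3.94 E2.0454
G1 X0.90 Y-3.03 E2.3814
G1 X3.16 Y0.52 E2.7173
G1 X2.84 Y1.99 E2.8374
G1 X8.19 Y5.74 E3.3589
G1 X-2.99 Y21.71 E4.9151
G1 X-11.18 Y15.97 E5.7134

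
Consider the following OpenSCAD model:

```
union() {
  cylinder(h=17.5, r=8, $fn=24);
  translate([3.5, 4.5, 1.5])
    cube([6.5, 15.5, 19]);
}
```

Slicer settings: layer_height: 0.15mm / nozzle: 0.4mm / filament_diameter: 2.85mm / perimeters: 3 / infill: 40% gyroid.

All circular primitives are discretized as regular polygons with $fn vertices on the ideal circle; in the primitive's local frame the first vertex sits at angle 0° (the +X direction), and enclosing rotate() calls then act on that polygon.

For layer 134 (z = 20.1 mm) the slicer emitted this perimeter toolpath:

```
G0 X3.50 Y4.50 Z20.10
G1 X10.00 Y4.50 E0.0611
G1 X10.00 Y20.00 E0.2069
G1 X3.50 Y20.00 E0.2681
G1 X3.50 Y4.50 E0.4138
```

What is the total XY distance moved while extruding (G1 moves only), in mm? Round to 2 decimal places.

Sum the Euclidean lengths of each G1 segment: total = 44.00 mm.

44.00 mm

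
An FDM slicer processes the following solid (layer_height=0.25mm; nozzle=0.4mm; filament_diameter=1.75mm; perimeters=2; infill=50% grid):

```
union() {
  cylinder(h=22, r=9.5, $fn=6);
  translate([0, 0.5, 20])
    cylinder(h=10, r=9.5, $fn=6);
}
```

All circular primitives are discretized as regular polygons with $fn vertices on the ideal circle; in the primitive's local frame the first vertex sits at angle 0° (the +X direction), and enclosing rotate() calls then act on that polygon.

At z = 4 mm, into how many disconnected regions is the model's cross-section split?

1

At z = 4 mm: the r=9.5 cylinder contributes a regular 6-gon of circumradius 9.5; the cylinder at (0, 0.5) does not reach this height (z outside [20, 30]); Taking the union: only the r=9.5 cylinder is present, so the union is just that shape — 1 connected region. The result has 1 disconnected region.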